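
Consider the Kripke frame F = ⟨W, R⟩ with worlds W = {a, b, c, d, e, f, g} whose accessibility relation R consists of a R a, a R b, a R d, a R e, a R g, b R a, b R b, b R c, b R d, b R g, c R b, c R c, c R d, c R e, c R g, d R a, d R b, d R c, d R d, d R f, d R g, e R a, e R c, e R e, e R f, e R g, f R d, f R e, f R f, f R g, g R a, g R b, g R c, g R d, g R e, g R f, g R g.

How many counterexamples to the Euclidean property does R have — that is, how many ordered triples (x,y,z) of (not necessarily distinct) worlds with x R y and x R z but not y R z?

38

Enumerating: (a,b,e), (a,d,e), (a,e,b), (a,e,d), (b,a,c), (b,c,a), (c,b,e), (c,d,e), (c,e,b), (c,e,d), (d,a,c), (d,a,f), … and 26 more.
Total: 38.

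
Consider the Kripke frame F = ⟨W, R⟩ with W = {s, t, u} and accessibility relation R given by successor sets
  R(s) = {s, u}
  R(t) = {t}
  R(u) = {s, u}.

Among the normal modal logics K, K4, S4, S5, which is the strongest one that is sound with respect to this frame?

S5

Transitive (axiom 4): yes — every two-step R-path is closed by a direct edge.
Reflexive (axiom T): yes — every world is R-related to itself.
Euclidean (axiom 5): yes — any two successors of a common world are R-related.
So F validates K, K4, S4, S5. The strongest is S5.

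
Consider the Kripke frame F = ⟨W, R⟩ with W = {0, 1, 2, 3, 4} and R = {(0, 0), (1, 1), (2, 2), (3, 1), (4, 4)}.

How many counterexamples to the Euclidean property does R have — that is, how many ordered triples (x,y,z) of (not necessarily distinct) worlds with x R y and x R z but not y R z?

R is Euclidean; there are no such tuples.

0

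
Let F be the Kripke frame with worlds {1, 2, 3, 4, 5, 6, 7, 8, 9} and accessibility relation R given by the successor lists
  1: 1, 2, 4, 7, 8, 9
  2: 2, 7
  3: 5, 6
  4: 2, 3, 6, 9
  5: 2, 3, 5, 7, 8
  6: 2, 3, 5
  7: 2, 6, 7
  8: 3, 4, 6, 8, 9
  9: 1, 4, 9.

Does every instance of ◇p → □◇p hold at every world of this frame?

No

Axiom 5 corresponds to the accessibility relation being Euclidean.
Euclidean: no — 1 R 2 and 1 R 4, but not 2 R 4.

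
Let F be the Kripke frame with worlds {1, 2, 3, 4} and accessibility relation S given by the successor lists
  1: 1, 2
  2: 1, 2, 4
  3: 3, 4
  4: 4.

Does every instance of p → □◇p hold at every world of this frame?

No

By correspondence theory, B is valid on a frame iff S is symmetric.
Symmetric: no — 2 S 4 but not 4 S 2.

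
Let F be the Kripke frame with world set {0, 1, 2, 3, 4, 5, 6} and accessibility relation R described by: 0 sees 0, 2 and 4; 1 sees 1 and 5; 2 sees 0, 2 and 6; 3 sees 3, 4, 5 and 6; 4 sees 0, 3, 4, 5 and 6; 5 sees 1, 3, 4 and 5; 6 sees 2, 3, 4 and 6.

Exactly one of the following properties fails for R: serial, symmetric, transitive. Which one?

transitive

Serial: yes — every world has a successor (e.g. 0 R 0).
Symmetric: yes — every pair in R has its reverse in R.
Transitive: no — 0 R 2 and 2 R 6, but not 0 R 6.
Only transitive fails.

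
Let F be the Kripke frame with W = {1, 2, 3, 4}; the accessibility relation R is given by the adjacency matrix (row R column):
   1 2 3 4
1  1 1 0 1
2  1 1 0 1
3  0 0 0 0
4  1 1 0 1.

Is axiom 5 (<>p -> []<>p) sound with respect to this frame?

Yes

Axiom 5 corresponds to the accessibility relation being Euclidean.
Euclidean: yes — any two successors of a common world are R-related.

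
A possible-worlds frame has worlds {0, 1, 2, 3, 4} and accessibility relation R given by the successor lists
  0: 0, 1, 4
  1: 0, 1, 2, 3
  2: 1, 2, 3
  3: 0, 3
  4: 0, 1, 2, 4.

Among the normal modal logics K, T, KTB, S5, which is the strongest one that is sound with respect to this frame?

T

Reflexive (axiom T): yes — every world is R-related to itself.
Symmetric (axiom B): no — 1 R 3 but not 3 R 1.
Euclidean (axiom 5): no — 0 R 1 and 0 R 4, but not 1 R 4.
So F validates K, T; KTB would additionally require R to be symmetric. The strongest is T.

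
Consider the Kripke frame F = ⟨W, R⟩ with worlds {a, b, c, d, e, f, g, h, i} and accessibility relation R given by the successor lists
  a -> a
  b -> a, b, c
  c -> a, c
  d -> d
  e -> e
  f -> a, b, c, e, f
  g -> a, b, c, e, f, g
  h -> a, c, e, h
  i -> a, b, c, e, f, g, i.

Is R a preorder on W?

Reflexive: yes — every world is R-related to itself.
Transitive: yes — every two-step R-path is closed by a direct edge.
So R is a preorder.

Yes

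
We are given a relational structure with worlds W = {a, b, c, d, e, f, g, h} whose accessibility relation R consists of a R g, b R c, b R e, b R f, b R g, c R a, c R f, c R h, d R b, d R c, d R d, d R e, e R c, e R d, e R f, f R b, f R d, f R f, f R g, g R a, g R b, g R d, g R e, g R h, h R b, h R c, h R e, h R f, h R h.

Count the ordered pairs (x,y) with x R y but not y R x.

16

Enumerating: (b,c), (b,e), (c,a), (c,f), (d,b), (d,c), (e,c), (e,f), (f,d), (f,g), (g,d), (g,e), (g,h), (h,b), (h,e), (h,f).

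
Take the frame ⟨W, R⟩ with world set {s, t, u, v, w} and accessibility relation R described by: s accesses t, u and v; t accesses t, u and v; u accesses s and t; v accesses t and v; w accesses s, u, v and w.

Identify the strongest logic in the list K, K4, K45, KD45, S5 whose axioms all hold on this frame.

K

Transitive (axiom 4): no — t R u and u R s, but not t R s.
Euclidean (axiom 5): no — s R u and s R v, but not u R v.
Serial (axiom D): yes — every world has a successor (e.g. s R t).
Reflexive (axiom T): no — s is not related to itself.
So F validates K; K4 would additionally require R to be transitive. The strongest is K.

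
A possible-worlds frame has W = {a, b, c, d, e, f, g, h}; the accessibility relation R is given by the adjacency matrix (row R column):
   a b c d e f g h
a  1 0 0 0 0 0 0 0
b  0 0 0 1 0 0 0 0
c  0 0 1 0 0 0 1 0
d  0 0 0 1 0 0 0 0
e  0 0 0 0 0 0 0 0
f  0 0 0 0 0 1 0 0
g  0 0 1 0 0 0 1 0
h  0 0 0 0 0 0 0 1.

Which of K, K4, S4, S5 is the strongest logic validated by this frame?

Transitive (axiom 4): yes — every two-step R-path is closed by a direct edge.
Reflexive (axiom T): no — b is not related to itself.
Euclidean (axiom 5): yes — any two successors of a common world are R-related.
So F validates K, K4; S4 would additionally require R to be reflexive. The strongest is K4.

K4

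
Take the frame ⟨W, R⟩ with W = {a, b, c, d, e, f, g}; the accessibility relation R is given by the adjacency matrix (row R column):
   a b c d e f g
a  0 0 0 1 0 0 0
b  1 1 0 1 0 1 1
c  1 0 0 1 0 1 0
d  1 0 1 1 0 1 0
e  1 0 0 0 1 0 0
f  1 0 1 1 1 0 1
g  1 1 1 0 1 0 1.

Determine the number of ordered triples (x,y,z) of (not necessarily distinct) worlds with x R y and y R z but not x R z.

Enumerating: (a,d,a), (a,d,c), (a,d,f), (b,d,c), (b,f,c), (b,f,e), (b,g,c), (b,g,e), (c,d,c), (c,f,c), (c,f,e), (c,f,g), … and 11 more.
Total: 23.

23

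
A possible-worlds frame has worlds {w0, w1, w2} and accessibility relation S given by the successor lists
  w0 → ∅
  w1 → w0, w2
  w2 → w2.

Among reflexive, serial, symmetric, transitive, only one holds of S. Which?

Reflexive: no — w0 is not related to itself.
Serial: no — w0 has no S-successor.
Symmetric: no — w1 S w0 but not w0 S w1.
Transitive: yes — every two-step S-path is closed by a direct edge.
Only transitive holds.

transitive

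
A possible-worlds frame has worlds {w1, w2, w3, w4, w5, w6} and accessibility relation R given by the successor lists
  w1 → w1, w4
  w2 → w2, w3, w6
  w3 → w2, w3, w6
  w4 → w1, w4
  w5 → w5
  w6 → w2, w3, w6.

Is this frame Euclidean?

Yes

Euclidean: yes — any two successors of a common world are R-related.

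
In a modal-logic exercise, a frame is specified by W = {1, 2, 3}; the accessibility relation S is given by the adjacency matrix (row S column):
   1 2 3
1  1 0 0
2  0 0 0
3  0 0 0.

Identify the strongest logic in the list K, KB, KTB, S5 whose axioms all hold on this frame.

KB

Symmetric (axiom B): yes — every pair in S has its reverse in S.
Reflexive (axiom T): no — 2 is not related to itself.
Euclidean (axiom 5): yes — any two successors of a common world are S-related.
So F validates K, KB; KTB would additionally require S to be reflexive. The strongest is KB.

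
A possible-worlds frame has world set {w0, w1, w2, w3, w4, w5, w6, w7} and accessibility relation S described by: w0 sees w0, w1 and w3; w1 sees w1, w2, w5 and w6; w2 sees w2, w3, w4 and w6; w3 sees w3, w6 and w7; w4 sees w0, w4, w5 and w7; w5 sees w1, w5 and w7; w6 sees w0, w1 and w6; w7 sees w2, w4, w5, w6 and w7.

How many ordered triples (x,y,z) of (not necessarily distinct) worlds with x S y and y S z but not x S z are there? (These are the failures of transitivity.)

38

Enumerating: (w0,w1,w2), (w0,w1,w5), (w0,w1,w6), (w0,w3,w6), (w0,w3,w7), (w1,w2,w3), (w1,w2,w4), (w1,w5,w7), (w1,w6,w0), (w2,w3,w7), (w2,w4,w0), (w2,w4,w5), … and 26 more.
Total: 38.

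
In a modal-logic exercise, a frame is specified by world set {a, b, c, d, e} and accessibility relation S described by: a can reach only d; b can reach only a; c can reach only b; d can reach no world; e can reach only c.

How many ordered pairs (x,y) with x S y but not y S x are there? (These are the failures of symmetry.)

Enumerating: (a,d), (b,a), (c,b), (e,c).

4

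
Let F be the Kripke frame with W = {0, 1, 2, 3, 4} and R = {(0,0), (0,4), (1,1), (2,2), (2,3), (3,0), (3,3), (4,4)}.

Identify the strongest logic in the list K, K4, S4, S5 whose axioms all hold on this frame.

Transitive (axiom 4): no — 2 R 3 and 3 R 0, but not 2 R 0.
Reflexive (axiom T): yes — every world is R-related to itself.
Euclidean (axiom 5): no — 0 R 4 and 0 R 0, but not 4 R 0.
So F validates K; K4 would additionally require R to be transitive. The strongest is K.

K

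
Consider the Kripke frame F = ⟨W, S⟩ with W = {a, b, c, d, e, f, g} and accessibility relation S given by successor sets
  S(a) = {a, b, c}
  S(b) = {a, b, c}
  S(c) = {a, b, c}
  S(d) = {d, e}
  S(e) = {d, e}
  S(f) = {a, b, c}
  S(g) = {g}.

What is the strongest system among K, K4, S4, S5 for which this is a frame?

Transitive (axiom 4): yes — every two-step S-path is closed by a direct edge.
Reflexive (axiom T): no — f is not related to itself.
Euclidean (axiom 5): yes — any two successors of a common world are S-related.
So F validates K, K4; S4 would additionally require S to be reflexive. The strongest is K4.

K4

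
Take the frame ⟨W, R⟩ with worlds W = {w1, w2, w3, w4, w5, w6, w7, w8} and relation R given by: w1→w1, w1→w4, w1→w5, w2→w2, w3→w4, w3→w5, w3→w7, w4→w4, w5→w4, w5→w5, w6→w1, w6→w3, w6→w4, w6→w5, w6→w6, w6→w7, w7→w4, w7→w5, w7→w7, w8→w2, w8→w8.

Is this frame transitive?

Yes

Transitive: yes — every two-step R-path is closed by a direct edge.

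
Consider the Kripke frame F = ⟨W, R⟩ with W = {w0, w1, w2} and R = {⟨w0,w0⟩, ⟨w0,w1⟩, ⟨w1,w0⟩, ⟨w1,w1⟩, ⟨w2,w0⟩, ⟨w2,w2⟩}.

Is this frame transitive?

Transitive: no — w2 R w0 and w0 R w1, but not w2 R w1.

No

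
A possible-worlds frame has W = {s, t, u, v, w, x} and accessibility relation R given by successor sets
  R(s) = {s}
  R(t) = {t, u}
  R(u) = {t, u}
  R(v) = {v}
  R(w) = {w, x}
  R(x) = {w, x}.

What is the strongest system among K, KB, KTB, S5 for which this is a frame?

Symmetric (axiom B): yes — every pair in R has its reverse in R.
Reflexive (axiom T): yes — every world is R-related to itself.
Euclidean (axiom 5): yes — any two successors of a common world are R-related.
So F validates K, KB, KTB, S5. The strongest is S5.

S5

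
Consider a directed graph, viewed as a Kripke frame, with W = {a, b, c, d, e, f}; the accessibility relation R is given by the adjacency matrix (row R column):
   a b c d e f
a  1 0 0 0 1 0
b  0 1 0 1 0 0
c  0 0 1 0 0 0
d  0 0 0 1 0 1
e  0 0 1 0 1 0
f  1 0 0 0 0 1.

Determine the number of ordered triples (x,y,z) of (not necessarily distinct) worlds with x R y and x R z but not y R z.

5

Enumerating: (a,e,a), (b,d,b), (d,f,d), (e,c,e), (f,a,f).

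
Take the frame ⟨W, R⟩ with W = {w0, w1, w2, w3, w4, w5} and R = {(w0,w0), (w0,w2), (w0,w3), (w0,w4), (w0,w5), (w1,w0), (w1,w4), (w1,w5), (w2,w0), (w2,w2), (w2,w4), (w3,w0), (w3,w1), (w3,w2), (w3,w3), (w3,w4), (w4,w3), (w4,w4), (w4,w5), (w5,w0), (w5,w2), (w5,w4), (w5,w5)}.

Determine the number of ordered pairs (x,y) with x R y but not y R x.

Enumerating: (w0,w4), (w1,w0), (w1,w4), (w1,w5), (w2,w4), (w3,w1), (w3,w2), (w5,w2).

8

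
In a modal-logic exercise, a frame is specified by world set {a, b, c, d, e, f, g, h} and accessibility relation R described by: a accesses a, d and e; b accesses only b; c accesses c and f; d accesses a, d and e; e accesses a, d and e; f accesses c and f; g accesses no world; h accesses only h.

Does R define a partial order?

Reflexive: no — g is not related to itself.
Transitive: yes — every two-step R-path is closed by a direct edge.
Antisymmetric: no — a R d and d R a with a ≠ d.
So R is not a partial order.

No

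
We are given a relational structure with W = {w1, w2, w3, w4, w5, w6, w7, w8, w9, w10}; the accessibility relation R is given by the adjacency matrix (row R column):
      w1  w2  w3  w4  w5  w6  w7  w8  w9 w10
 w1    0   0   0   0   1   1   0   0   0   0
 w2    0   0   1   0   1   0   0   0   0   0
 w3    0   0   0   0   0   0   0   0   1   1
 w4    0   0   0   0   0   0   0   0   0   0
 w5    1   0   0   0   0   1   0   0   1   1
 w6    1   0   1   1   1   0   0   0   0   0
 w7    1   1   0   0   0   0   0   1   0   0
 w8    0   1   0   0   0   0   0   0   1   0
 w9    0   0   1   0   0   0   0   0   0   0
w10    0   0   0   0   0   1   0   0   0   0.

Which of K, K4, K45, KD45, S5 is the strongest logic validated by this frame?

Transitive (axiom 4): no — w1 R w5 and w5 R w10, but not w1 R w10.
Euclidean (axiom 5): no — w2 R w3 and w2 R w5, but not w3 R w5.
Serial (axiom D): no — w4 has no R-successor.
Reflexive (axiom T): no — w1 is not related to itself.
So F validates K; K4 would additionally require R to be transitive. The strongest is K.

K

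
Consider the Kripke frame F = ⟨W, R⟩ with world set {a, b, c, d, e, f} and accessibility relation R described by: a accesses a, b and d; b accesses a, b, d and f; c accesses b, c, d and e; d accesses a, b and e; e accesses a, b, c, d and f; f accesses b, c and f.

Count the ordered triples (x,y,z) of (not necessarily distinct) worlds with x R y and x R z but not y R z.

Enumerating: (a,d,d), (b,a,f), (b,d,d), (b,d,f), (b,f,a), (b,f,d), (c,b,c), (c,b,e), (c,d,c), (c,d,d), (c,e,e), (d,a,e), … and 14 more.
Total: 26.

26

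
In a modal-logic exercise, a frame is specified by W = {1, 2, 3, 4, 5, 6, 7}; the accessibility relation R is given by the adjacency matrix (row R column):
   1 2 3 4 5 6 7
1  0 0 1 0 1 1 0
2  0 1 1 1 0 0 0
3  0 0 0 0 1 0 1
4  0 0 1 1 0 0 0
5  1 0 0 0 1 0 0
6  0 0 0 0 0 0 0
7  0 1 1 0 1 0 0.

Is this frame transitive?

Transitive: no — 1 R 3 and 3 R 7, but not 1 R 7.

No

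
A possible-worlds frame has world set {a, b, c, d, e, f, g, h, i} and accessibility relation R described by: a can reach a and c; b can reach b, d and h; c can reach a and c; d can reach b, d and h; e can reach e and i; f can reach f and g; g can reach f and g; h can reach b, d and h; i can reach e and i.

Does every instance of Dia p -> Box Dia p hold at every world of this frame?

By correspondence theory, 5 is valid on a frame iff R is Euclidean.
Euclidean: yes — any two successors of a common world are R-related.

Yes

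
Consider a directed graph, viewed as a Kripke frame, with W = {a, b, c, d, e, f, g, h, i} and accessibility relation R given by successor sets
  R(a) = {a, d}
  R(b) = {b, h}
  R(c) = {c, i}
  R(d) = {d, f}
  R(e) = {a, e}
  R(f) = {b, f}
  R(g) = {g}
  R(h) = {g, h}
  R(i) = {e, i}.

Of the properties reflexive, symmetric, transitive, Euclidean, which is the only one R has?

Reflexive: yes — every world is R-related to itself.
Symmetric: no — a R d but not d R a.
Transitive: no — a R d and d R f, but not a R f.
Euclidean: no — a R d and a R a, but not d R a.
Only reflexive holds.

reflexive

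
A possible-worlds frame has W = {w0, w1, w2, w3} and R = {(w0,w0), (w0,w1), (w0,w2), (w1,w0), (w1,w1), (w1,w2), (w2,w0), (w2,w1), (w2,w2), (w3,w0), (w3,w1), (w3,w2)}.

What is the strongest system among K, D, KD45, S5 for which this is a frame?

KD45

Serial (axiom D): yes — every world has a successor (e.g. w0 R w0).
Euclidean (axiom 5): yes — any two successors of a common world are R-related.
Transitive (axiom 4): yes — every two-step R-path is closed by a direct edge.
Reflexive (axiom T): no — w3 is not related to itself.
So F validates K, D, KD45; S5 would additionally require R to be reflexive. The strongest is KD45.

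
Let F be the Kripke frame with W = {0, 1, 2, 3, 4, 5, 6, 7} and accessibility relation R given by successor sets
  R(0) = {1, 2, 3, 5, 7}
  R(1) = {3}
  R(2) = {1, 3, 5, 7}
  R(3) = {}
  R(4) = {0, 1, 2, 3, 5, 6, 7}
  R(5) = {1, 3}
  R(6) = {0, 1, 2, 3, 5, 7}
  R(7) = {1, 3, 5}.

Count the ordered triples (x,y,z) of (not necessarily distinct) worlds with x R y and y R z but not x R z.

R is transitive; there are no such tuples.

0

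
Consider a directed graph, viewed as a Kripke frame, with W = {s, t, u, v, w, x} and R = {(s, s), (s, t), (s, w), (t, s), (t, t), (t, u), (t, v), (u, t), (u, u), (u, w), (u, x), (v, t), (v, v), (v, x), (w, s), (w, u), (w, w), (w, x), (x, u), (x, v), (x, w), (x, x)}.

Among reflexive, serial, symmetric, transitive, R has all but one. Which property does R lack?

Reflexive: yes — every world is R-related to itself.
Serial: yes — every world has a successor (e.g. s R s).
Symmetric: yes — every pair in R has its reverse in R.
Transitive: no — s R t and t R u, but not s R u.
Only transitive fails.

transitive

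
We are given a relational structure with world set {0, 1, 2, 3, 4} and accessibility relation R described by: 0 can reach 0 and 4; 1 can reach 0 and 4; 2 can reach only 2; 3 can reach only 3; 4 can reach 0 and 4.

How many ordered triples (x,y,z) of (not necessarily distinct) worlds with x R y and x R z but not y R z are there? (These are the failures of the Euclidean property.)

0

R is Euclidean; there are no such tuples.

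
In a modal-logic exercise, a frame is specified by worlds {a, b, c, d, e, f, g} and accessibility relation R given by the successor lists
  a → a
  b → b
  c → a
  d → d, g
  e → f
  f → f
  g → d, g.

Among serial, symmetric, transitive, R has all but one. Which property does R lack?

Serial: yes — every world has a successor (e.g. a R a).
Symmetric: no — c R a but not a R c.
Transitive: yes — every two-step R-path is closed by a direct edge.
Only symmetric fails.

symmetric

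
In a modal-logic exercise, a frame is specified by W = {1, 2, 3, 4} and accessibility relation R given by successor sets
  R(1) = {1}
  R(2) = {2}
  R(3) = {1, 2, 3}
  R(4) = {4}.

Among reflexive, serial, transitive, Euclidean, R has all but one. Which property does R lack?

Euclidean

Reflexive: yes — every world is R-related to itself.
Serial: yes — every world has a successor (e.g. 1 R 1).
Transitive: yes — every two-step R-path is closed by a direct edge.
Euclidean: no — 3 R 1 and 3 R 2, but not 1 R 2.
Only Euclidean fails.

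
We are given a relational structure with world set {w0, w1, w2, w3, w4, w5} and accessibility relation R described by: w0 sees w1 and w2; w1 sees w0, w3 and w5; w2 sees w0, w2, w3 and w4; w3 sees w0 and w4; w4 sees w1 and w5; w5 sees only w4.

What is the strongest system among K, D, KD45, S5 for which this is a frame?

D

Serial (axiom D): yes — every world has a successor (e.g. w0 R w1).
Euclidean (axiom 5): no — w0 R w1 and w0 R w2, but not w1 R w2.
Transitive (axiom 4): no — w0 R w1 and w1 R w3, but not w0 R w3.
Reflexive (axiom T): no — w0 is not related to itself.
So F validates K, D; KD45 would additionally require R to be Euclidean and transitive. The strongest is D.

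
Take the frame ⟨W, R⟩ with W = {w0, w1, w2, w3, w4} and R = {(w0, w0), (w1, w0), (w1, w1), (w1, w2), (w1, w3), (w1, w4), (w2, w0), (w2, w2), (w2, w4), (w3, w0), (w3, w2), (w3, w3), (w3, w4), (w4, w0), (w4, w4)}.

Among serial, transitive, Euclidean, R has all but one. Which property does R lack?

Serial: yes — every world has a successor (e.g. w0 R w0).
Transitive: yes — every two-step R-path is closed by a direct edge.
Euclidean: no — w1 R w0 and w1 R w2, but not w0 R w2.
Only Euclidean fails.

Euclidean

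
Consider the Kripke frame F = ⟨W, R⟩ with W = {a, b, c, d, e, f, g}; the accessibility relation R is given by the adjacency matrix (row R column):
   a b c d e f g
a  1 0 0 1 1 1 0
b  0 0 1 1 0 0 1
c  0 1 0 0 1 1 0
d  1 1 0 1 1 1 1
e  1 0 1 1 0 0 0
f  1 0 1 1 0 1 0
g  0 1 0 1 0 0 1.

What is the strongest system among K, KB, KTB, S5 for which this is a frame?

KB

Symmetric (axiom B): yes — every pair in R has its reverse in R.
Reflexive (axiom T): no — b is not related to itself.
Euclidean (axiom 5): no — a R e and a R f, but not e R f.
So F validates K, KB; KTB would additionally require R to be reflexive. The strongest is KB.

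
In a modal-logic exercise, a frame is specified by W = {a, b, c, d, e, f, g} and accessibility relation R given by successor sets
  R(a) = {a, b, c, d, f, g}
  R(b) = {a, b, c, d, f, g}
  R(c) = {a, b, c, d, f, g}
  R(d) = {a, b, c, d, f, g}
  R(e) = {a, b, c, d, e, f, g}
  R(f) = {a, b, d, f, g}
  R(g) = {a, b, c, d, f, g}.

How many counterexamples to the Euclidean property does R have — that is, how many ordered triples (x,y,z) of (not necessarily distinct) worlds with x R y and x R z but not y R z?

12

Enumerating: (a,f,c), (b,f,c), (c,f,c), (d,f,c), (e,a,e), (e,b,e), (e,c,e), (e,d,e), (e,f,c), (e,f,e), (e,g,e), (g,f,c).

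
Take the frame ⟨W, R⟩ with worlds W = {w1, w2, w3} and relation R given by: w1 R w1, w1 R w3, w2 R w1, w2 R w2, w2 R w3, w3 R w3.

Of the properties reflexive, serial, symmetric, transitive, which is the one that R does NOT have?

Reflexive: yes — every world is R-related to itself.
Serial: yes — every world has a successor (e.g. w1 R w1).
Symmetric: no — w1 R w3 but not w3 R w1.
Transitive: yes — every two-step R-path is closed by a direct edge.
Only symmetric fails.

symmetric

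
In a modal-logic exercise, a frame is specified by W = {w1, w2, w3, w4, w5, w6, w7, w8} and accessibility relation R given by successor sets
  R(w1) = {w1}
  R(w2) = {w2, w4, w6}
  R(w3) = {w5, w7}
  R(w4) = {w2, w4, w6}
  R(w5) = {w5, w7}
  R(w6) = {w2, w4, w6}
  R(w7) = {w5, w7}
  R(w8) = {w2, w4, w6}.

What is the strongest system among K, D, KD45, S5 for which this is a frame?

KD45

Serial (axiom D): yes — every world has a successor (e.g. w1 R w1).
Euclidean (axiom 5): yes — any two successors of a common world are R-related.
Transitive (axiom 4): yes — every two-step R-path is closed by a direct edge.
Reflexive (axiom T): no — w3 is not related to itself.
So F validates K, D, KD45; S5 would additionally require R to be reflexive. The strongest is KD45.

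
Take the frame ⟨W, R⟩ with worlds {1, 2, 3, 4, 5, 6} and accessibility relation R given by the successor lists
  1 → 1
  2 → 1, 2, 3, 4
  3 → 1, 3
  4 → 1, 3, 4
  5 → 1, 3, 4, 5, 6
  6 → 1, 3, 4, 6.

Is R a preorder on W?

Yes

Reflexive: yes — every world is R-related to itself.
Transitive: yes — every two-step R-path is closed by a direct edge.
So R is a preorder.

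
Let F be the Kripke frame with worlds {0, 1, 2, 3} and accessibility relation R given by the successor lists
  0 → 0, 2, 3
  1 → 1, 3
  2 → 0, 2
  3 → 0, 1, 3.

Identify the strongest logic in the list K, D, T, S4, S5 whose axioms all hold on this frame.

T

Serial (axiom D): yes — every world has a successor (e.g. 0 R 0).
Reflexive (axiom T): yes — every world is R-related to itself.
Transitive (axiom 4): no — 0 R 3 and 3 R 1, but not 0 R 1.
Euclidean (axiom 5): no — 0 R 2 and 0 R 3, but not 2 R 3.
So F validates K, D, T; S4 would additionally require R to be transitive. The strongest is T.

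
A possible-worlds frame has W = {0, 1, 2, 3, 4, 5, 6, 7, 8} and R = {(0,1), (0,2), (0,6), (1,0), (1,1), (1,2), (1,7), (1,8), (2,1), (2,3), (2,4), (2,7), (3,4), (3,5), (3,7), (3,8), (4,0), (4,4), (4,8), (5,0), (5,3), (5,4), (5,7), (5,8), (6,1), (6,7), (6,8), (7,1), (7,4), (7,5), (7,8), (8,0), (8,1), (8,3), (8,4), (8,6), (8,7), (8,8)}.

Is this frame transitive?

No

Transitive: no — 0 R 1 and 1 R 7, but not 0 R 7.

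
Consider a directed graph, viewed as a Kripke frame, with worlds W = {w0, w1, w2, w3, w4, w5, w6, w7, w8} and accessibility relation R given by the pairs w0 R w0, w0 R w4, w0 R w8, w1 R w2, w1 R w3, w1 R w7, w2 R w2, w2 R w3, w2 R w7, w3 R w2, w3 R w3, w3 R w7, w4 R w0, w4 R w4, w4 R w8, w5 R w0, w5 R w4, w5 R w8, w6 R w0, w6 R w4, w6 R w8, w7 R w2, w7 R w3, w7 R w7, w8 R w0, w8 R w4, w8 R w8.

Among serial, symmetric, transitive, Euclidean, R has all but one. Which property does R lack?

Serial: yes — every world has a successor (e.g. w0 R w0).
Symmetric: no — w1 R w2 but not w2 R w1.
Transitive: yes — every two-step R-path is closed by a direct edge.
Euclidean: yes — any two successors of a common world are R-related.
Only symmetric fails.

symmetric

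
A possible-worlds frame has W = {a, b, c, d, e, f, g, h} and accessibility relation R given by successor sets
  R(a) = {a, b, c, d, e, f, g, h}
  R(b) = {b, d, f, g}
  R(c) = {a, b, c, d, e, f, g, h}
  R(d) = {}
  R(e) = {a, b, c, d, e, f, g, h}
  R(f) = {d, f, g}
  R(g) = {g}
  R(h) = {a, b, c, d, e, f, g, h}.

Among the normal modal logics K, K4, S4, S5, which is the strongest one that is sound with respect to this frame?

Transitive (axiom 4): yes — every two-step R-path is closed by a direct edge.
Reflexive (axiom T): no — d is not related to itself.
Euclidean (axiom 5): no — a R b and a R c, but not b R c.
So F validates K, K4; S4 would additionally require R to be reflexive. The strongest is K4.

K4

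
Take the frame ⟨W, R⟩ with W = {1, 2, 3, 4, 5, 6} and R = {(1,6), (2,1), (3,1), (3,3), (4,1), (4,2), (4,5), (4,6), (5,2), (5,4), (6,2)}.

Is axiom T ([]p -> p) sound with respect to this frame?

No

By correspondence theory, T is valid on a frame iff R is reflexive.
Reflexive: no — 1 is not related to itself.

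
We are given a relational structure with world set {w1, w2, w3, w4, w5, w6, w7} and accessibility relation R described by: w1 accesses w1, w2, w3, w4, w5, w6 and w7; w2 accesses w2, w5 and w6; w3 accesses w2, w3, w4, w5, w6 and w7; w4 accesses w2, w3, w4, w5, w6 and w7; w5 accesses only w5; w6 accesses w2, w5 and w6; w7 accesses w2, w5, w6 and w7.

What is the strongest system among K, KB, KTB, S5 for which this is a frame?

Symmetric (axiom B): no — w1 R w2 but not w2 R w1.
Reflexive (axiom T): yes — every world is R-related to itself.
Euclidean (axiom 5): no — w1 R w2 and w1 R w3, but not w2 R w3.
So F validates K; KB would additionally require R to be symmetric. The strongest is K.

K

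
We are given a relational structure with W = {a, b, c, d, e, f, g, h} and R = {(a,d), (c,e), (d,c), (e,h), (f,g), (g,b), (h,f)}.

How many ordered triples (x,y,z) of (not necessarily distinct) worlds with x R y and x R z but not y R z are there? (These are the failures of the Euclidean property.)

Enumerating: (a,d,d), (c,e,e), (d,c,c), (e,h,h), (f,g,g), (g,b,b), (h,f,f).

7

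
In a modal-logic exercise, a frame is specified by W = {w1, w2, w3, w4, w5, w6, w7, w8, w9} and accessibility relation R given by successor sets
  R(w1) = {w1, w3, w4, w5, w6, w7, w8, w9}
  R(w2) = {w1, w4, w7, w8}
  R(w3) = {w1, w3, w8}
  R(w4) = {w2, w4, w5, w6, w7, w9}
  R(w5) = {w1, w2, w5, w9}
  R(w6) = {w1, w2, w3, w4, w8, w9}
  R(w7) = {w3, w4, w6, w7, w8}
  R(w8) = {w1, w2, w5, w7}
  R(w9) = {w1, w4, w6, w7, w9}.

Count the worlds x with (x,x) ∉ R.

3

Enumerating: w2, w6, w8.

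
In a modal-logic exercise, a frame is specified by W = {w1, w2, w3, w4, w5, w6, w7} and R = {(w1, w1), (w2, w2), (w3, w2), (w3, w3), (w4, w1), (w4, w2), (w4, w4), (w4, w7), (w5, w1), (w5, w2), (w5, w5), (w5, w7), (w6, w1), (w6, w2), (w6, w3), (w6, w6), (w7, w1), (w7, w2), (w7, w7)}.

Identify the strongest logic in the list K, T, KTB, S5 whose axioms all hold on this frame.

T

Reflexive (axiom T): yes — every world is R-related to itself.
Symmetric (axiom B): no — w3 R w2 but not w2 R w3.
Euclidean (axiom 5): no — w4 R w1 and w4 R w2, but not w1 R w2.
So F validates K, T; KTB would additionally require R to be symmetric. The strongest is T.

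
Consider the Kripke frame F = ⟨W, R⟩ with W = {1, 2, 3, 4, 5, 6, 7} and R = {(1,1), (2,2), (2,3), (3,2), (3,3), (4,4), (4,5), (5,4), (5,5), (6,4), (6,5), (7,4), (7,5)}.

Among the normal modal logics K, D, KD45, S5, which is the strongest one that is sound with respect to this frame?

Serial (axiom D): yes — every world has a successor (e.g. 1 R 1).
Euclidean (axiom 5): yes — any two successors of a common world are R-related.
Transitive (axiom 4): yes — every two-step R-path is closed by a direct edge.
Reflexive (axiom T): no — 6 is not related to itself.
So F validates K, D, KD45; S5 would additionally require R to be reflexive. The strongest is KD45.

KD45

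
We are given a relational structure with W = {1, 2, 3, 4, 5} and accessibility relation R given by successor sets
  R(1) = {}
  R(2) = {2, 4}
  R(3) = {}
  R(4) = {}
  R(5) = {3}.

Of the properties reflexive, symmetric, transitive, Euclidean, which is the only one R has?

Reflexive: no — 1 is not related to itself.
Symmetric: no — 2 R 4 but not 4 R 2.
Transitive: yes — every two-step R-path is closed by a direct edge.
Euclidean: no — 2 R 4 and 2 R 2, but not 4 R 2.
Only transitive holds.

transitive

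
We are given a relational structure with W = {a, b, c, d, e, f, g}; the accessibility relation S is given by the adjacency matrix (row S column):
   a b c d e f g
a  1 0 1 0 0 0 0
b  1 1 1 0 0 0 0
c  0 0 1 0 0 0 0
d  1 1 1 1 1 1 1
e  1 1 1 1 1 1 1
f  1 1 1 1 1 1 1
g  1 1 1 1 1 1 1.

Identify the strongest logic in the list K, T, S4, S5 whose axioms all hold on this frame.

Reflexive (axiom T): yes — every world is S-related to itself.
Transitive (axiom 4): yes — every two-step S-path is closed by a direct edge.
Euclidean (axiom 5): no — b S c and b S a, but not c S a.
So F validates K, T, S4; S5 would additionally require S to be Euclidean. The strongest is S4.

S4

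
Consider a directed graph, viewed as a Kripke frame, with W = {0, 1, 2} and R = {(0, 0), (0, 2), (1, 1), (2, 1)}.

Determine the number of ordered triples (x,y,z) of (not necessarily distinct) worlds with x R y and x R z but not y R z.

2

Enumerating: (0,2,0), (0,2,2).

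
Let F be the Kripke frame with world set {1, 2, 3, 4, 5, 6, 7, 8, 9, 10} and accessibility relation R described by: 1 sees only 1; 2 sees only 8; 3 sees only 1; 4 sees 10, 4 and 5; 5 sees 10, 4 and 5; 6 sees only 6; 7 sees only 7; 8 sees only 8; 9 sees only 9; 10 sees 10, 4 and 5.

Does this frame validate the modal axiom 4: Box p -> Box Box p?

Axiom 4 corresponds to the accessibility relation being transitive.
Transitive: yes — every two-step R-path is closed by a direct edge.

Yes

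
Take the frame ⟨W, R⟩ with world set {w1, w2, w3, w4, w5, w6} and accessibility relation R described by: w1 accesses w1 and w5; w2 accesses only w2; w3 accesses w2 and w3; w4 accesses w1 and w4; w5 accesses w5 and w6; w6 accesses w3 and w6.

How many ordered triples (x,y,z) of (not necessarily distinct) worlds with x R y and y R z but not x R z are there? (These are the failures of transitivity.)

4

Enumerating: (w1,w5,w6), (w4,w1,w5), (w5,w6,w3), (w6,w3,w2).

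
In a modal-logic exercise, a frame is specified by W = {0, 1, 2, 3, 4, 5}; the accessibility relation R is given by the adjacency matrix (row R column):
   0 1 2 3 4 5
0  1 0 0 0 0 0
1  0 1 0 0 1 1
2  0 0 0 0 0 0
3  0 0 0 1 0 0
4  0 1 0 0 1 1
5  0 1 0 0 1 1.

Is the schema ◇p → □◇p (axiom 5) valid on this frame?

Yes

Axiom 5 corresponds to the accessibility relation being Euclidean.
Euclidean: yes — any two successors of a common world are R-related.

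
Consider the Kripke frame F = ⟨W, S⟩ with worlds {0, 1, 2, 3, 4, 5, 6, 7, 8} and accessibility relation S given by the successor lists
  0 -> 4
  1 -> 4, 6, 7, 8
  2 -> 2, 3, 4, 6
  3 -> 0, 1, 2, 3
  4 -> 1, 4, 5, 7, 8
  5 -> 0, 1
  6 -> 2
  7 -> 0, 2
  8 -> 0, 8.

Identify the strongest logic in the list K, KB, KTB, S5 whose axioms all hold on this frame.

K

Symmetric (axiom B): no — 0 S 4 but not 4 S 0.
Reflexive (axiom T): no — 0 is not related to itself.
Euclidean (axiom 5): no — 1 S 4 and 1 S 6, but not 4 S 6.
So F validates K; KB would additionally require S to be symmetric. The strongest is K.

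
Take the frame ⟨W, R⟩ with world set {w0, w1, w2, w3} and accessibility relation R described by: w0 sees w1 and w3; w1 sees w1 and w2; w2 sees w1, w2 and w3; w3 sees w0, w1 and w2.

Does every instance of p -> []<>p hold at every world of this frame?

By correspondence theory, B is valid on a frame iff R is symmetric.
Symmetric: no — w0 R w1 but not w1 R w0.

No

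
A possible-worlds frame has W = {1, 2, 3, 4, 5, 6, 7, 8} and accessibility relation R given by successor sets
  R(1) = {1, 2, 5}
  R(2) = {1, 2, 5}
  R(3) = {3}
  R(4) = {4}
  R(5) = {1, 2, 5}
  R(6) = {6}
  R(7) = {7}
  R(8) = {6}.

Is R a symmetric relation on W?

Symmetric: no — 8 R 6 but not 6 R 8.

No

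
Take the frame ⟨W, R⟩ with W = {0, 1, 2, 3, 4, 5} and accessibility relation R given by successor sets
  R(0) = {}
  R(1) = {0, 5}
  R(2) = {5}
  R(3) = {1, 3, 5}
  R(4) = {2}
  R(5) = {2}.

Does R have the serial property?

Serial: no — 0 has no R-successor.

No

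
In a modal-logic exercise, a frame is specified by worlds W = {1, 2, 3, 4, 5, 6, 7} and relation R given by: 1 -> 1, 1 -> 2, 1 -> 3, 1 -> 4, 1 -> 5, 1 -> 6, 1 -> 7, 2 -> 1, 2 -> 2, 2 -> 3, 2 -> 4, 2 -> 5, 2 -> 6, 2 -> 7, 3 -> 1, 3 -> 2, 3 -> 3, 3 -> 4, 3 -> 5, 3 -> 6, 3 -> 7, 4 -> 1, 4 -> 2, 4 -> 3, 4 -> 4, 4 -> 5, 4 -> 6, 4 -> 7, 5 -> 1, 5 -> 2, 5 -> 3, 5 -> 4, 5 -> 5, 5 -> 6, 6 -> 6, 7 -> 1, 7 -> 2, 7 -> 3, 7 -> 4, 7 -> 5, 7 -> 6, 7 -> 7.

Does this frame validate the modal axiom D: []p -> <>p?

Yes

By correspondence theory, D is valid on a frame iff R is serial.
Serial: yes — every world has a successor (e.g. 1 R 1).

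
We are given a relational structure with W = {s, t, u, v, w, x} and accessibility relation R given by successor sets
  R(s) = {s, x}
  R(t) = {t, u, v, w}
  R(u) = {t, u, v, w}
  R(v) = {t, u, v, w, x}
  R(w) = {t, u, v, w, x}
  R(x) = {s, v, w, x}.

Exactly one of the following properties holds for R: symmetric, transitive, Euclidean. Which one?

symmetric

Symmetric: yes — every pair in R has its reverse in R.
Transitive: no — s R x and x R v, but not s R v.
Euclidean: no — v R t and v R x, but not t R x.
Only symmetric holds.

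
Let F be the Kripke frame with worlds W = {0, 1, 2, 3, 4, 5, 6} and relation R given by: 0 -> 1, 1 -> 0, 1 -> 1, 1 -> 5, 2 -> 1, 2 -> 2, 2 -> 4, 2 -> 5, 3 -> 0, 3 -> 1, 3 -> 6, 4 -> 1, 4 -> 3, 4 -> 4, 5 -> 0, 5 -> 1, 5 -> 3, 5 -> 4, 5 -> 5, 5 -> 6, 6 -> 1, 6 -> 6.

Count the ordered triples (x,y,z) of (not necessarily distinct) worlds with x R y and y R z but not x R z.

17

Enumerating: (0,1,0), (0,1,5), (1,5,3), (1,5,4), (1,5,6), (2,1,0), (2,4,3), (2,5,0), (2,5,3), (2,5,6), (3,1,5), (4,1,0), (4,1,5), (4,3,0), (4,3,6), (6,1,0), (6,1,5).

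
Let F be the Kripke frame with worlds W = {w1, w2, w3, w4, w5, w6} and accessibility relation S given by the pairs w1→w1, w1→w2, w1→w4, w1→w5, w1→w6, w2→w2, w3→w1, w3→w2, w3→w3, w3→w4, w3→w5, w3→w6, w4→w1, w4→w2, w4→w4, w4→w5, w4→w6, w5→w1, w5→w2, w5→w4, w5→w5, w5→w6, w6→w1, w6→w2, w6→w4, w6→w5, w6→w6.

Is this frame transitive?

Transitive: yes — every two-step S-path is closed by a direct edge.

Yes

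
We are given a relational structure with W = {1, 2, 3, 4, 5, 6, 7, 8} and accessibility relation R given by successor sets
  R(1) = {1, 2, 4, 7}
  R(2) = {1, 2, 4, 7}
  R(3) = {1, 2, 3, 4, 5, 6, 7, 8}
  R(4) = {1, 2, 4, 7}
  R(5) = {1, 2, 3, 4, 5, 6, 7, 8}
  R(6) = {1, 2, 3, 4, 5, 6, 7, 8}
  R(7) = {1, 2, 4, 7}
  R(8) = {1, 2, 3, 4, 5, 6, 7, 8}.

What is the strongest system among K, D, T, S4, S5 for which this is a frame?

Serial (axiom D): yes — every world has a successor (e.g. 1 R 1).
Reflexive (axiom T): yes — every world is R-related to itself.
Transitive (axiom 4): yes — every two-step R-path is closed by a direct edge.
Euclidean (axiom 5): no — 3 R 1 and 3 R 5, but not 1 R 5.
So F validates K, D, T, S4; S5 would additionally require R to be Euclidean. The strongest is S4.

S4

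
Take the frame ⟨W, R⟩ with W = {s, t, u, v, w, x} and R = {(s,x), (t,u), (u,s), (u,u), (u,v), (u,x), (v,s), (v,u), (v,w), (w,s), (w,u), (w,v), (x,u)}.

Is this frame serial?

Yes

Serial: yes — every world has a successor (e.g. s R x).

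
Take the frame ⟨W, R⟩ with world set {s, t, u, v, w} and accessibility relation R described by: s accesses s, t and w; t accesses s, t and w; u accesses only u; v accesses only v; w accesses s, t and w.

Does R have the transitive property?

Transitive: yes — every two-step R-path is closed by a direct edge.

Yes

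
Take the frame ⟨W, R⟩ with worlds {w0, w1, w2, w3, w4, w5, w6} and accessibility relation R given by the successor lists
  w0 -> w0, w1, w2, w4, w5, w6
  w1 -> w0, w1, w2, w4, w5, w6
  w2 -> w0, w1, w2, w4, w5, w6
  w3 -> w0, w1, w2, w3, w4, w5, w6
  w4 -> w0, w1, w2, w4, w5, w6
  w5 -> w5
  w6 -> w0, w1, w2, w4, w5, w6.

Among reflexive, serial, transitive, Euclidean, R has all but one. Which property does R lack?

Euclidean

Reflexive: yes — every world is R-related to itself.
Serial: yes — every world has a successor (e.g. w0 R w0).
Transitive: yes — every two-step R-path is closed by a direct edge.
Euclidean: no — w0 R w5 and w0 R w1, but not w5 R w1.
Only Euclidean fails.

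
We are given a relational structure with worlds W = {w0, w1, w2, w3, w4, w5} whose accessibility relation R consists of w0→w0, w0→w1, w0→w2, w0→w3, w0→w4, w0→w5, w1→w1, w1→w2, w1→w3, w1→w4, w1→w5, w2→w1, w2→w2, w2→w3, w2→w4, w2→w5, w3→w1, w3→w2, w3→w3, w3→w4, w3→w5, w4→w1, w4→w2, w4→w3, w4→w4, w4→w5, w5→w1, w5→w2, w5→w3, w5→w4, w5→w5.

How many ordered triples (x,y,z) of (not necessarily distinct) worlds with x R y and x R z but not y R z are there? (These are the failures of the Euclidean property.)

Enumerating: (w0,w1,w0), (w0,w2,w0), (w0,w3,w0), (w0,w4,w0), (w0,w5,w0).

5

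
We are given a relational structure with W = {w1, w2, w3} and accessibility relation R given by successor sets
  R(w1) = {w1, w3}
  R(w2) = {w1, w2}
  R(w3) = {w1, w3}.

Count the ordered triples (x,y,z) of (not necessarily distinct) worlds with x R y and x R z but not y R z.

Enumerating: (w2,w1,w2).

1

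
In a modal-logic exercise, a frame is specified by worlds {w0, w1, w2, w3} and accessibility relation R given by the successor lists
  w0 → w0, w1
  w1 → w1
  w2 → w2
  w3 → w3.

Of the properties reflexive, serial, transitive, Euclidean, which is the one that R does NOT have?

Euclidean

Reflexive: yes — every world is R-related to itself.
Serial: yes — every world has a successor (e.g. w0 R w0).
Transitive: yes — every two-step R-path is closed by a direct edge.
Euclidean: no — w0 R w1 and w0 R w0, but not w1 R w0.
Only Euclidean fails.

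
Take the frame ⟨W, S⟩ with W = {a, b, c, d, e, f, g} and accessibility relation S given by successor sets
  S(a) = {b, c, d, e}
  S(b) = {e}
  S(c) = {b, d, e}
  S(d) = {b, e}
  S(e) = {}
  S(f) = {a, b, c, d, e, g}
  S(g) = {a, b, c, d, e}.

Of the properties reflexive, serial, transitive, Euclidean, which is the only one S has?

transitive

Reflexive: no — a is not related to itself.
Serial: no — e has no S-successor.
Transitive: yes — every two-step S-path is closed by a direct edge.
Euclidean: no — a S b and a S c, but not b S c.
Only transitive holds.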